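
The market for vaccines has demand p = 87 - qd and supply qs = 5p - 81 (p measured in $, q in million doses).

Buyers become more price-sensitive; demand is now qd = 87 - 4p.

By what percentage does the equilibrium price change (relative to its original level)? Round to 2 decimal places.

-33.33

Before the shock: 87 - p = 5p - 81 ⇒ 168 = 6p ⇒ p = 28, q = 59.
After the shift, demand is qd = 87 - 4p and supply is qs = 5p - 81.
Clearing the new market: 87 - 4p = 5p - 81, so p = 56/3 ≈ 18.6667 and q = 37/3 ≈ 12.3333.
%Δp = (18.6667 − 28) / 28 × 100 = -33.33%.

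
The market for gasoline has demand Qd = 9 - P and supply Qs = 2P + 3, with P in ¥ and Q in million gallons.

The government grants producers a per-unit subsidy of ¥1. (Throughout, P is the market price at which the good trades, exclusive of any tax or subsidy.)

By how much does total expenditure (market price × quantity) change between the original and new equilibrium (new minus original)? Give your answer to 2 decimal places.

Initially, 9 - P = 2P + 3, so 6 = 3P and P = 2, Q = 7.
Since sellers receive the price plus the subsidy, the effective supply curve becomes Qs = 2P + 5.
Setting them equal: 9 - P = 2P + 5 → 4 = 3P, so P = 4/3 ≈ 1.3333 and Q = 23/3 ≈ 7.6667.
Expenditure moves from 2×7 = 14 to 1.3333×7.6667 = 10.2222; change = -3.78.

-3.78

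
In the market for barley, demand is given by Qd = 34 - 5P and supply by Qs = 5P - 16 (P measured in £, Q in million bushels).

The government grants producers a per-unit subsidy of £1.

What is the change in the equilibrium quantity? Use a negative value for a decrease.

Initially, 34 - 5P = 5P - 16, so 50 = 10P and P = 5, Q = 9.
Since sellers receive the price plus the subsidy, the effective supply curve becomes Qs = 5P - 11.
Clearing the new market: 34 - 5P = 5P - 11, so P = 4.5 and Q = 11.5.
ΔQ = 11.5 − 9 = +2.5.

+2.5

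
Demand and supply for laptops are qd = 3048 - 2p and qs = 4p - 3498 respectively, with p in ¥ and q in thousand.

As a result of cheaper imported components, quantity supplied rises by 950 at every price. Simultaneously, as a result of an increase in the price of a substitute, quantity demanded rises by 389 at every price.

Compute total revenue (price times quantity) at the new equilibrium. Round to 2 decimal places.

Solve the original market: 3048 - 2p = 4p - 3498, hence p = 1091 and q = 866.
After the shift, demand is qd = 3437 - 2p and supply is qs = 4p - 2548.
Equate the new curves: 3437 - 2p = 4p - 2548, giving 5985 = 6p, p = 997.5, q = 1442.
New expenditure = 997.5 × 1442 = 1438395.00.

1438395.00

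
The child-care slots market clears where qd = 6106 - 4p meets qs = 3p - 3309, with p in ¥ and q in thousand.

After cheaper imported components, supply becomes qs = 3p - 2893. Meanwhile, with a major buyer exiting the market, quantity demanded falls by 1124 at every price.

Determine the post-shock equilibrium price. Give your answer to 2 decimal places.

Solve the original market: 6106 - 4p = 3p - 3309, hence p = 1345 and q = 726.
After the shift, demand is qd = 4982 - 4p and supply is qs = 3p - 2893.
Setting them equal: 4982 - 4p = 3p - 2893 → 7875 = 7p, so p = 1125 and q = 482.

1125.00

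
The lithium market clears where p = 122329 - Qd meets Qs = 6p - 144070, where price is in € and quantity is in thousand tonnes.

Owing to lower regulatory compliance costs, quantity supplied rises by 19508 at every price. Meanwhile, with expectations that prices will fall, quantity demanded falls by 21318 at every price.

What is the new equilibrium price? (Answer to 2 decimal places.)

Initially, 122329 - p = 6p - 144070, so 266399 = 7p and p = 38057, Q = 84272.
With the change applied: demand Qd = 101011 - p, supply Qs = 6p - 124562.
Setting them equal: 101011 - p = 6p - 124562 → 225573 = 7p, so p = 225573/7 ≈ 32224.7143 and Q = 481504/7 ≈ 68786.2857.

32224.71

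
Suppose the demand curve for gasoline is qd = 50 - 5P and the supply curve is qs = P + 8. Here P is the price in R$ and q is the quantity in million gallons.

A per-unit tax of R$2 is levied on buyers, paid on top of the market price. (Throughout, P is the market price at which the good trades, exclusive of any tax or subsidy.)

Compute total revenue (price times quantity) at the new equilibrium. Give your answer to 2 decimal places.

71.11

Solve the original market: 50 - 5P = P + 8, hence P = 7 and q = 15.
Since buyers pay the price plus the tax, the effective demand curve becomes qd = 40 - 5P.
Clearing the new market: 40 - 5P = P + 8, so P = 16/3 ≈ 5.3333 and q = 40/3 ≈ 13.3333.
New expenditure = 5.3333 × 13.3333 = 71.11.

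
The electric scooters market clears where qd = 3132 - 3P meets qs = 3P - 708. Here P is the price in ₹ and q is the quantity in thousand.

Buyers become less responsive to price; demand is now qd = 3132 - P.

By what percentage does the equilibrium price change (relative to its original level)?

+50

Solve the original market: 3132 - 3P = 3P - 708, hence P = 640 and q = 1212.
With the change applied: demand qd = 3132 - P, supply qs = 3P - 708.
New equilibrium: 3132 - P = 3P - 708 ⇒ 3840 = 4P ⇒ P = 960, q = 2172.
%ΔP = (960 − 640) / 640 × 100 = +50%.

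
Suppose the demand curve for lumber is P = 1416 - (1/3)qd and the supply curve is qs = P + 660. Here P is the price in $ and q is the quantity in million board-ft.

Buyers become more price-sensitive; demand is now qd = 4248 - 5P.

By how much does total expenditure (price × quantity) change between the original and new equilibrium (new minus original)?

-644345

Solve the original market: 4248 - 3P = P + 660, hence P = 897 and q = 1557.
With the change applied: demand qd = 4248 - 5P, supply qs = P + 660.
New equilibrium: 4248 - 5P = P + 660 ⇒ 3588 = 6P ⇒ P = 598, q = 1258.
Expenditure moves from 897×1557 = 1396629 to 598×1258 = 752284; change = -644345.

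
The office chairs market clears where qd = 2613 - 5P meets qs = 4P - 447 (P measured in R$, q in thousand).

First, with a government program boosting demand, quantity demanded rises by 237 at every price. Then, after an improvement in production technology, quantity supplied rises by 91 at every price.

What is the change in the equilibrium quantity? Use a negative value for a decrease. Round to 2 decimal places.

+155.89

Original equilibrium: 2613 - 5P = 4P - 447 gives 3060 = 9P, so P = 340 and q = 913.
After the shift, demand is qd = 2850 - 5P and supply is qs = 4P - 356.
Clearing the new market: 2850 - 5P = 4P - 356, so P = 3206/9 ≈ 356.2222 and q = 9620/9 ≈ 1068.8889.
Δq = 1068.8889 − 913 = +155.89.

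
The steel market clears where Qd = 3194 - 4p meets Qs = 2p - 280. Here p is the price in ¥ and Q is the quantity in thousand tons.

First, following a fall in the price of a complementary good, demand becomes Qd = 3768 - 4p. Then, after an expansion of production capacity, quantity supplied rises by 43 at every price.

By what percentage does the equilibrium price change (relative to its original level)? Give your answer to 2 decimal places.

Solve the original market: 3194 - 4p = 2p - 280, hence p = 579 and Q = 878.
After the shift, demand is Qd = 3768 - 4p and supply is Qs = 2p - 237.
New equilibrium: 3768 - 4p = 2p - 237 ⇒ 4005 = 6p ⇒ p = 667.5, Q = 1098.
%Δp = (667.5 − 579) / 579 × 100 = +15.28%.

+15.28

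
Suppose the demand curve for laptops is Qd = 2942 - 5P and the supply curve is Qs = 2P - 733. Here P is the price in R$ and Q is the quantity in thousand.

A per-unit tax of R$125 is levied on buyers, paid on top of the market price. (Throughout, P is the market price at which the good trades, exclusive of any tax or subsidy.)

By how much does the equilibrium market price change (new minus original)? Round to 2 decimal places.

Original equilibrium: 2942 - 5P = 2P - 733 gives 3675 = 7P, so P = 525 and Q = 317.
Since buyers pay the price plus the tax, the effective demand curve becomes Qd = 2317 - 5P.
Equate the new curves: 2317 - 5P = 2P - 733, giving 3050 = 7P, P = 3050/7 ≈ 435.7143, Q = 969/7 ≈ 138.4286.
ΔP = 435.7143 − 525 = -89.29.

-89.29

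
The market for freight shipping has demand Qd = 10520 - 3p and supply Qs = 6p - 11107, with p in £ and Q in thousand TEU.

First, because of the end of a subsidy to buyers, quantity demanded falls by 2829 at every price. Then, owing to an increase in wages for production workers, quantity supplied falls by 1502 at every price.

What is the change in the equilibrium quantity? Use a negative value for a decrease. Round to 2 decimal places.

-2386.67

Initially, 10520 - 3p = 6p - 11107, so 21627 = 9p and p = 2403, Q = 3311.
After the shift, demand is Qd = 7691 - 3p and supply is Qs = 6p - 12609.
Setting them equal: 7691 - 3p = 6p - 12609 → 20300 = 9p, so p = 20300/9 ≈ 2255.5556 and Q = 2773/3 ≈ 924.3333.
ΔQ = 924.3333 − 3311 = -2386.67.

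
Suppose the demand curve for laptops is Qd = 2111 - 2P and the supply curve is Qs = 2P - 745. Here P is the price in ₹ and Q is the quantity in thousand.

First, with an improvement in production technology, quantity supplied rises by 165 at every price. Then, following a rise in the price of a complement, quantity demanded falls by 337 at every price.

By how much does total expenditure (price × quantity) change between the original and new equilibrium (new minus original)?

Solve the original market: 2111 - 2P = 2P - 745, hence P = 714 and Q = 683.
With the change applied: demand Qd = 1774 - 2P, supply Qs = 2P - 580.
Clearing the new market: 1774 - 2P = 2P - 580, so P = 588.5 and Q = 597.
Expenditure moves from 714×683 = 487662 to 588.5×597 = 351334.5; change = -136327.5.

-136327.5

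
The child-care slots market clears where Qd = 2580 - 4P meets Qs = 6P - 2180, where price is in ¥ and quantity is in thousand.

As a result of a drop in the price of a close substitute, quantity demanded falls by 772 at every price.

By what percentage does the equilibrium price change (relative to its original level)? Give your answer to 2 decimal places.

Before the shock: 2580 - 4P = 6P - 2180 ⇒ 4760 = 10P ⇒ P = 476, Q = 676.
After the shift, demand is Qd = 1808 - 4P and supply is Qs = 6P - 2180.
Setting them equal: 1808 - 4P = 6P - 2180 → 3988 = 10P, so P = 398.8 and Q = 212.8.
%ΔP = (398.8 − 476) / 476 × 100 = -16.22%.

-16.22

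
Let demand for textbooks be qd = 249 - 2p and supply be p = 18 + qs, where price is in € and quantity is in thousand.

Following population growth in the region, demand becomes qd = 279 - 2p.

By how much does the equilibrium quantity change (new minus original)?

Before the shock: 249 - 2p = p - 18 ⇒ 267 = 3p ⇒ p = 89, q = 71.
After the shift, demand is qd = 279 - 2p and supply is qs = p - 18.
New equilibrium: 279 - 2p = p - 18 ⇒ 297 = 3p ⇒ p = 99, q = 81.
Δq = 81 − 71 = +10.

+10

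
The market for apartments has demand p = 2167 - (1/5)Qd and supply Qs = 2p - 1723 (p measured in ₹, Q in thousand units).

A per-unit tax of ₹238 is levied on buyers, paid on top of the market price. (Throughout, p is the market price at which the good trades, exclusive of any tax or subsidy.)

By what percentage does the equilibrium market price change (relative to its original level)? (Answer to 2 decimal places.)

-9.48

Solve the original market: 10835 - 5p = 2p - 1723, hence p = 1794 and Q = 1865.
Since buyers pay the price plus the tax, the effective demand curve becomes Qd = 9645 - 5p.
Clearing the new market: 9645 - 5p = 2p - 1723, so p = 1624 and Q = 1525.
%Δp = (1624 − 1794) / 1794 × 100 = -9.48%.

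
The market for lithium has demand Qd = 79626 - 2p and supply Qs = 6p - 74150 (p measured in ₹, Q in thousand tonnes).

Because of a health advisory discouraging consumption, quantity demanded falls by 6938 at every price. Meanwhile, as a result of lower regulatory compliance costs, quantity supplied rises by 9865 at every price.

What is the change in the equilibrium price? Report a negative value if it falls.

-2100.375

Before the shock: 79626 - 2p = 6p - 74150 ⇒ 153776 = 8p ⇒ p = 19222, Q = 41182.
The shock moves the curves to Qd = 72688 - 2p and Qs = 6p - 64285.
Equate the new curves: 72688 - 2p = 6p - 64285, giving 136973 = 8p, p = 17121.625, Q = 38444.75.
Δp = 17121.625 − 19222 = -2100.375.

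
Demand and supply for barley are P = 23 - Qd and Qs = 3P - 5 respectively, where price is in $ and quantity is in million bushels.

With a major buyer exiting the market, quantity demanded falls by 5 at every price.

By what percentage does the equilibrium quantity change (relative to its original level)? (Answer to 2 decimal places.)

Before the shock: 23 - P = 3P - 5 ⇒ 28 = 4P ⇒ P = 7, Q = 16.
The new curves are Qd = 18 - P (demand) and Qs = 3P - 5 (supply).
New equilibrium: 18 - P = 3P - 5 ⇒ 23 = 4P ⇒ P = 5.75, Q = 12.25.
%ΔQ = (12.25 − 16) / 16 × 100 = -23.44%.

-23.44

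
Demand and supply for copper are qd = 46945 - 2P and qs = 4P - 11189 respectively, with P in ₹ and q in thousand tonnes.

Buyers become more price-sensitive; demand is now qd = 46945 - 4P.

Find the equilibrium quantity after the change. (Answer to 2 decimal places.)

Initially, 46945 - 2P = 4P - 11189, so 58134 = 6P and P = 9689, q = 27567.
The shock moves the curves to qd = 46945 - 4P and qs = 4P - 11189.
Equate the new curves: 46945 - 4P = 4P - 11189, giving 58134 = 8P, P = 7266.75, q = 17878.

17878.00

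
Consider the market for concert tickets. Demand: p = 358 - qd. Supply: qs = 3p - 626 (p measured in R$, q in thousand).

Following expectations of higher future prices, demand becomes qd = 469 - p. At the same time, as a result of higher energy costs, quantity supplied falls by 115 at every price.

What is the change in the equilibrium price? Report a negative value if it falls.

+56.5

Initially, 358 - p = 3p - 626, so 984 = 4p and p = 246, q = 112.
The new curves are qd = 469 - p (demand) and qs = 3p - 741 (supply).
Equate the new curves: 469 - p = 3p - 741, giving 1210 = 4p, p = 302.5, q = 166.5.
Δp = 302.5 − 246 = +56.5.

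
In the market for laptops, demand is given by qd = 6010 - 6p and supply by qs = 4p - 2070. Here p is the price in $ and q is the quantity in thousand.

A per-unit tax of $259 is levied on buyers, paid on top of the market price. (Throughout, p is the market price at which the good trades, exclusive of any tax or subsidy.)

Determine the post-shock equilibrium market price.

652.6

Initially, 6010 - 6p = 4p - 2070, so 8080 = 10p and p = 808, q = 1162.
Since buyers pay the price plus the tax, the effective demand curve becomes qd = 4456 - 6p.
Clearing the new market: 4456 - 6p = 4p - 2070, so p = 652.6 and q = 540.4.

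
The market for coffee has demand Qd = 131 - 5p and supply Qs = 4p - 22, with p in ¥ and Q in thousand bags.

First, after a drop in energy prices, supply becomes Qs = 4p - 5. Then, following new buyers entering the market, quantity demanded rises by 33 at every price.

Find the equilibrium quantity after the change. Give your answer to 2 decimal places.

70.11

Original equilibrium: 131 - 5p = 4p - 22 gives 153 = 9p, so p = 17 and Q = 46.
The new curves are Qd = 164 - 5p (demand) and Qs = 4p - 5 (supply).
New equilibrium: 164 - 5p = 4p - 5 ⇒ 169 = 9p ⇒ p = 169/9 ≈ 18.7778, Q = 631/9 ≈ 70.1111.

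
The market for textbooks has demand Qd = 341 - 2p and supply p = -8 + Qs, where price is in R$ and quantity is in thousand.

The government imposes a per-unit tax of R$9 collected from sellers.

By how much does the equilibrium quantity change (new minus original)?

Before the shock: 341 - 2p = p + 8 ⇒ 333 = 3p ⇒ p = 111, Q = 119.
Since sellers keep the price net of the tax, the effective supply curve becomes Qs = p - 1.
Clearing the new market: 341 - 2p = p - 1, so p = 114 and Q = 113.
ΔQ = 113 − 119 = -6.

-6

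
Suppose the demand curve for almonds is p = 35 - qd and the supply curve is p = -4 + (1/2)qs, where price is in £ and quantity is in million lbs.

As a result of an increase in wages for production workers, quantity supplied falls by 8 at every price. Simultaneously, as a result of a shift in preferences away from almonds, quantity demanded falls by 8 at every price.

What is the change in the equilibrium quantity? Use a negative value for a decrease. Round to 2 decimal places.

Original equilibrium: 35 - p = 2p + 8 gives 27 = 3p, so p = 9 and q = 26.
After the shift, demand is qd = 27 - p and supply is qs = 2p.
Equate the new curves: 27 - p = 2p, giving 27 = 3p, p = 9, q = 18.
Δq = 18 − 26 = -8.00.

-8.00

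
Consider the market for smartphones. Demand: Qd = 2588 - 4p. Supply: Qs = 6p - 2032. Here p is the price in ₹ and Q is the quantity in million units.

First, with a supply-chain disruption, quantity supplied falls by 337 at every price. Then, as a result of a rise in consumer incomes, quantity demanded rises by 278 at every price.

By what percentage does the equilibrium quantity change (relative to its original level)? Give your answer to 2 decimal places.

+4.32

Original equilibrium: 2588 - 4p = 6p - 2032 gives 4620 = 10p, so p = 462 and Q = 740.
After the shift, demand is Qd = 2866 - 4p and supply is Qs = 6p - 2369.
Clearing the new market: 2866 - 4p = 6p - 2369, so p = 523.5 and Q = 772.
%ΔQ = (772 − 740) / 740 × 100 = +4.32%.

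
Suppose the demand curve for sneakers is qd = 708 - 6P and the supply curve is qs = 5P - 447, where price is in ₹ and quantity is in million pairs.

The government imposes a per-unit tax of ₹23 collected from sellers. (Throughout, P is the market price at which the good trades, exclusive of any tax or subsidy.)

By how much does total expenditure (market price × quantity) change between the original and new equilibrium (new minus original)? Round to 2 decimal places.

-6426.69

Initially, 708 - 6P = 5P - 447, so 1155 = 11P and P = 105, q = 78.
Since sellers keep the price net of the tax, the effective supply curve becomes qs = 5P - 562.
Equate the new curves: 708 - 6P = 5P - 562, giving 1270 = 11P, P = 1270/11 ≈ 115.4545, q = 168/11 ≈ 15.2727.
Expenditure moves from 105×78 = 8190 to 115.4545×15.2727 = 1763.3058; change = -6426.69.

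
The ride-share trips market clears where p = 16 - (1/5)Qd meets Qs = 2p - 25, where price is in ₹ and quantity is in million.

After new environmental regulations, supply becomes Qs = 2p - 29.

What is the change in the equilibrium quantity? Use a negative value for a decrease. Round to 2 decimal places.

Solve the original market: 80 - 5p = 2p - 25, hence p = 15 and Q = 5.
With the change applied: demand Qd = 80 - 5p, supply Qs = 2p - 29.
Clearing the new market: 80 - 5p = 2p - 29, so p = 109/7 ≈ 15.5714 and Q = 15/7 ≈ 2.1429.
ΔQ = 2.1429 − 5 = -2.86.

-2.86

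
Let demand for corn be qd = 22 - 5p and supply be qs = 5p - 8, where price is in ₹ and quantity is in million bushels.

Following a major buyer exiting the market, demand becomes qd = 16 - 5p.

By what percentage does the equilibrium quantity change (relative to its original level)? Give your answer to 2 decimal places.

Original equilibrium: 22 - 5p = 5p - 8 gives 30 = 10p, so p = 3 and q = 7.
With the change applied: demand qd = 16 - 5p, supply qs = 5p - 8.
Setting them equal: 16 - 5p = 5p - 8 → 24 = 10p, so p = 2.4 and q = 4.
%Δq = (4 − 7) / 7 × 100 = -42.86%.

-42.86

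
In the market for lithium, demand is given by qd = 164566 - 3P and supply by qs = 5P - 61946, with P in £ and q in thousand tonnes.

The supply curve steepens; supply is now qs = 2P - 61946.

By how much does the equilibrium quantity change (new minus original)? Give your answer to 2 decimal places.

Before the shock: 164566 - 3P = 5P - 61946 ⇒ 226512 = 8P ⇒ P = 28314, q = 79624.
The new curves are qd = 164566 - 3P (demand) and qs = 2P - 61946 (supply).
Clearing the new market: 164566 - 3P = 2P - 61946, so P = 45302.4 and q = 28658.8.
Δq = 28658.8 − 79624 = -50965.20.

-50965.20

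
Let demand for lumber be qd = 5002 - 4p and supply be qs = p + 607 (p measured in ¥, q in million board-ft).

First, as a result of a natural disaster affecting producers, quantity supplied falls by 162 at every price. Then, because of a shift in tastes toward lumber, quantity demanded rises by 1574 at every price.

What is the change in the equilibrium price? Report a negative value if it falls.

+347.2

Initially, 5002 - 4p = p + 607, so 4395 = 5p and p = 879, q = 1486.
After the shift, demand is qd = 6576 - 4p and supply is qs = p + 445.
New equilibrium: 6576 - 4p = p + 445 ⇒ 6131 = 5p ⇒ p = 1226.2, q = 1671.2.
Δp = 1226.2 − 879 = +347.2.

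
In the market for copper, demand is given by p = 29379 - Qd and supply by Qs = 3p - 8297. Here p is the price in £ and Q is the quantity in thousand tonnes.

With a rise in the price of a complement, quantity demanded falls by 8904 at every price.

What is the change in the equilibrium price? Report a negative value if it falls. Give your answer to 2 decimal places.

-2226.00

Initially, 29379 - p = 3p - 8297, so 37676 = 4p and p = 9419, Q = 19960.
The new curves are Qd = 20475 - p (demand) and Qs = 3p - 8297 (supply).
Clearing the new market: 20475 - p = 3p - 8297, so p = 7193 and Q = 13282.
Δp = 7193 − 9419 = -2226.00.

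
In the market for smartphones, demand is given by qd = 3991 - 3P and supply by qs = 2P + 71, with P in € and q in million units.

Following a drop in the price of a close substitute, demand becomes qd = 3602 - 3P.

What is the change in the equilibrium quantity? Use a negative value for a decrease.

-155.6

Original equilibrium: 3991 - 3P = 2P + 71 gives 3920 = 5P, so P = 784 and q = 1639.
The new curves are qd = 3602 - 3P (demand) and qs = 2P + 71 (supply).
Setting them equal: 3602 - 3P = 2P + 71 → 3531 = 5P, so P = 706.2 and q = 1483.4.
Δq = 1483.4 − 1639 = -155.6.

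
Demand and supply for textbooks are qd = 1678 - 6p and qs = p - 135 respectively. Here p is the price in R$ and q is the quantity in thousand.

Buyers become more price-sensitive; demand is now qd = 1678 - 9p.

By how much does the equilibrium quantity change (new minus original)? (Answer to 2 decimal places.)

Original equilibrium: 1678 - 6p = p - 135 gives 1813 = 7p, so p = 259 and q = 124.
The new curves are qd = 1678 - 9p (demand) and qs = p - 135 (supply).
Clearing the new market: 1678 - 9p = p - 135, so p = 181.3 and q = 46.3.
Δq = 46.3 − 124 = -77.70.

-77.70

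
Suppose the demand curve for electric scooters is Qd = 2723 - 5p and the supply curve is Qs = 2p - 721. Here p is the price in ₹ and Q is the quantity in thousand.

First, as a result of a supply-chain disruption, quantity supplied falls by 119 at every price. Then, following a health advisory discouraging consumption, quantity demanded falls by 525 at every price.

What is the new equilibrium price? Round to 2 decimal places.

434.00

Initially, 2723 - 5p = 2p - 721, so 3444 = 7p and p = 492, Q = 263.
With the change applied: demand Qd = 2198 - 5p, supply Qs = 2p - 840.
Setting them equal: 2198 - 5p = 2p - 840 → 3038 = 7p, so p = 434 and Q = 28.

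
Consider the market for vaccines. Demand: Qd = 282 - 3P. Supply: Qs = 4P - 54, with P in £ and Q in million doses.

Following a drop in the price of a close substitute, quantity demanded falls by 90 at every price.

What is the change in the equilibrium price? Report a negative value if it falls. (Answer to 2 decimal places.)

-12.86

Original equilibrium: 282 - 3P = 4P - 54 gives 336 = 7P, so P = 48 and Q = 138.
After the shift, demand is Qd = 192 - 3P and supply is Qs = 4P - 54.
New equilibrium: 192 - 3P = 4P - 54 ⇒ 246 = 7P ⇒ P = 246/7 ≈ 35.1429, Q = 606/7 ≈ 86.5714.
ΔP = 35.1429 − 48 = -12.86.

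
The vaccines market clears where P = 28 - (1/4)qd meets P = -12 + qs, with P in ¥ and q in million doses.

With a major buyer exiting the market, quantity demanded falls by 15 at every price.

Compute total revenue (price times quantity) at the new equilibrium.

493

Original equilibrium: 112 - 4P = P + 12 gives 100 = 5P, so P = 20 and q = 32.
The new curves are qd = 97 - 4P (demand) and qs = P + 12 (supply).
New equilibrium: 97 - 4P = P + 12 ⇒ 85 = 5P ⇒ P = 17, q = 29.
New expenditure = 17 × 29 = 493.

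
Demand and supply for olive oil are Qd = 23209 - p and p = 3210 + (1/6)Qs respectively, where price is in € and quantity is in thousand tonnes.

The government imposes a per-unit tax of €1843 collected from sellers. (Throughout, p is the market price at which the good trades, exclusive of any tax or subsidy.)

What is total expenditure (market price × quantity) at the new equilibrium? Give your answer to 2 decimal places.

Original equilibrium: 23209 - p = 6p - 19260 gives 42469 = 7p, so p = 6067 and Q = 17142.
Since sellers keep the price net of the tax, the effective supply curve becomes Qs = 6p - 30318.
Setting them equal: 23209 - p = 6p - 30318 → 53527 = 7p, so p = 53527/7 ≈ 7646.7143 and Q = 108936/7 ≈ 15562.2857.
New expenditure = 7646.7143 × 15562.2857 = 119000352.49.

119000352.49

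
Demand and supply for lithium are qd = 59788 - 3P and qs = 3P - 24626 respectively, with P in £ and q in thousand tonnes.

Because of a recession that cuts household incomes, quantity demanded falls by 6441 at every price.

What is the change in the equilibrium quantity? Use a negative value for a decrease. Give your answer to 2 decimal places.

Original equilibrium: 59788 - 3P = 3P - 24626 gives 84414 = 6P, so P = 14069 and q = 17581.
The new curves are qd = 53347 - 3P (demand) and qs = 3P - 24626 (supply).
Clearing the new market: 53347 - 3P = 3P - 24626, so P = 12995.5 and q = 14360.5.
Δq = 14360.5 − 17581 = -3220.50.

-3220.50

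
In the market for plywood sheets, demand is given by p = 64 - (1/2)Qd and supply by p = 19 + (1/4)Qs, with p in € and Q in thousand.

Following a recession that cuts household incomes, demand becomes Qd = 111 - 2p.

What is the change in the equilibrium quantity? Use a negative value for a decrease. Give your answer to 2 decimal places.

Original equilibrium: 128 - 2p = 4p - 76 gives 204 = 6p, so p = 34 and Q = 60.
The new curves are Qd = 111 - 2p (demand) and Qs = 4p - 76 (supply).
Setting them equal: 111 - 2p = 4p - 76 → 187 = 6p, so p = 187/6 ≈ 31.1667 and Q = 146/3 ≈ 48.6667.
ΔQ = 48.6667 − 60 = -11.33.

-11.33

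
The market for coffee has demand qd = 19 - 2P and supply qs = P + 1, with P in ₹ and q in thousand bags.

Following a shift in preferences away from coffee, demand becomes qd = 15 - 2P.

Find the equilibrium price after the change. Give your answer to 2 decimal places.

Before the shock: 19 - 2P = P + 1 ⇒ 18 = 3P ⇒ P = 6, q = 7.
With the change applied: demand qd = 15 - 2P, supply qs = P + 1.
New equilibrium: 15 - 2P = P + 1 ⇒ 14 = 3P ⇒ P = 14/3 ≈ 4.6667, q = 17/3 ≈ 5.6667.

4.67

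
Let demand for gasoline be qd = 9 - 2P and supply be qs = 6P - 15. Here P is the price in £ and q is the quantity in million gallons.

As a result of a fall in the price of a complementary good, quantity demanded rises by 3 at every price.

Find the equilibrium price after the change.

3.375

Original equilibrium: 9 - 2P = 6P - 15 gives 24 = 8P, so P = 3 and q = 3.
The new curves are qd = 12 - 2P (demand) and qs = 6P - 15 (supply).
Equate the new curves: 12 - 2P = 6P - 15, giving 27 = 8P, P = 3.375, q = 5.25.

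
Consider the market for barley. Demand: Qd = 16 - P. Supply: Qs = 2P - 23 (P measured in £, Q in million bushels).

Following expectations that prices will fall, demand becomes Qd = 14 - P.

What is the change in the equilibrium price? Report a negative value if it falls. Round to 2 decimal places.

Original equilibrium: 16 - P = 2P - 23 gives 39 = 3P, so P = 13 and Q = 3.
The shock moves the curves to Qd = 14 - P and Qs = 2P - 23.
New equilibrium: 14 - P = 2P - 23 ⇒ 37 = 3P ⇒ P = 37/3 ≈ 12.3333, Q = 5/3 ≈ 1.6667.
ΔP = 12.3333 − 13 = -0.67.

-0.67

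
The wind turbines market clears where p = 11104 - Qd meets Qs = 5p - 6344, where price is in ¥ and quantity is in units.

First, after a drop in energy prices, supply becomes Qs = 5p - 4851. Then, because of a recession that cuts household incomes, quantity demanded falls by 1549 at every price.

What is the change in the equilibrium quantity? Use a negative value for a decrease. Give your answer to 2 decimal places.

-1042.00

Initially, 11104 - p = 5p - 6344, so 17448 = 6p and p = 2908, Q = 8196.
After the shift, demand is Qd = 9555 - p and supply is Qs = 5p - 4851.
Equate the new curves: 9555 - p = 5p - 4851, giving 14406 = 6p, p = 2401, Q = 7154.
ΔQ = 7154 − 8196 = -1042.00.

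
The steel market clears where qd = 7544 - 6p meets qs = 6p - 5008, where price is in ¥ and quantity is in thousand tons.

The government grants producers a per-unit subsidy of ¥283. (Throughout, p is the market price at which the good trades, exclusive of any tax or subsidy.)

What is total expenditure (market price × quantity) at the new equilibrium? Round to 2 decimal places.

1914826.50

Original equilibrium: 7544 - 6p = 6p - 5008 gives 12552 = 12p, so p = 1046 and q = 1268.
Since sellers receive the price plus the subsidy, the effective supply curve becomes qs = 6p - 3310.
Setting them equal: 7544 - 6p = 6p - 3310 → 10854 = 12p, so p = 904.5 and q = 2117.
New expenditure = 904.5 × 2117 = 1914826.50.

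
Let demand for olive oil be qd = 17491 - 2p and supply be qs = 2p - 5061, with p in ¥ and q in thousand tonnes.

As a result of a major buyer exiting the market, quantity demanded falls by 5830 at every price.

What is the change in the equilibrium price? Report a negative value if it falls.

Initially, 17491 - 2p = 2p - 5061, so 22552 = 4p and p = 5638, q = 6215.
The new curves are qd = 11661 - 2p (demand) and qs = 2p - 5061 (supply).
Clearing the new market: 11661 - 2p = 2p - 5061, so p = 4180.5 and q = 3300.
Δp = 4180.5 − 5638 = -1457.5.

-1457.5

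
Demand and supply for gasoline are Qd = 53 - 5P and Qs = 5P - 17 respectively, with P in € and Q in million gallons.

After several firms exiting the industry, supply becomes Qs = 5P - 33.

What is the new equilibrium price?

Solve the original market: 53 - 5P = 5P - 17, hence P = 7 and Q = 18.
The shock moves the curves to Qd = 53 - 5P and Qs = 5P - 33.
Equate the new curves: 53 - 5P = 5P - 33, giving 86 = 10P, P = 8.6, Q = 10.

8.6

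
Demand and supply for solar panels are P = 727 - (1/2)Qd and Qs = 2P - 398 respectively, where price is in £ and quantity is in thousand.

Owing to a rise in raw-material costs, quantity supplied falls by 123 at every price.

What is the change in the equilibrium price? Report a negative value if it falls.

Original equilibrium: 1454 - 2P = 2P - 398 gives 1852 = 4P, so P = 463 and Q = 528.
After the shift, demand is Qd = 1454 - 2P and supply is Qs = 2P - 521.
Setting them equal: 1454 - 2P = 2P - 521 → 1975 = 4P, so P = 493.75 and Q = 466.5.
ΔP = 493.75 − 463 = +30.75.

+30.75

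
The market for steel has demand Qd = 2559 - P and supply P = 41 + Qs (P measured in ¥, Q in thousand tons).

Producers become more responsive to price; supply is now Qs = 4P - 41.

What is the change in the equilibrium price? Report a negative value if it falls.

-780

Before the shock: 2559 - P = P - 41 ⇒ 2600 = 2P ⇒ P = 1300, Q = 1259.
After the shift, demand is Qd = 2559 - P and supply is Qs = 4P - 41.
Setting them equal: 2559 - P = 4P - 41 → 2600 = 5P, so P = 520 and Q = 2039.
ΔP = 520 − 1300 = -780.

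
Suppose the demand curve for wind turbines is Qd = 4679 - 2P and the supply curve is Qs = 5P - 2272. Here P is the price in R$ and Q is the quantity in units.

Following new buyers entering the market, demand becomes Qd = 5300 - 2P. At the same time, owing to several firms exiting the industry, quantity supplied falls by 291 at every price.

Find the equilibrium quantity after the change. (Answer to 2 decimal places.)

3053.43

Solve the original market: 4679 - 2P = 5P - 2272, hence P = 993 and Q = 2693.
After the shift, demand is Qd = 5300 - 2P and supply is Qs = 5P - 2563.
Clearing the new market: 5300 - 2P = 5P - 2563, so P = 7863/7 ≈ 1123.2857 and Q = 21374/7 ≈ 3053.4286.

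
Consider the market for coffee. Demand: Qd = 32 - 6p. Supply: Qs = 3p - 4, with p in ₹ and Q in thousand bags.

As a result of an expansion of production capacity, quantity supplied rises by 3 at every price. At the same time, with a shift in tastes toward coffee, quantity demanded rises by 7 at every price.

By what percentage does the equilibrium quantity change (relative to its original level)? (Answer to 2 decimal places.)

Solve the original market: 32 - 6p = 3p - 4, hence p = 4 and Q = 8.
With the change applied: demand Qd = 39 - 6p, supply Qs = 3p - 1.
Setting them equal: 39 - 6p = 3p - 1 → 40 = 9p, so p = 40/9 ≈ 4.4444 and Q = 37/3 ≈ 12.3333.
%ΔQ = (12.3333 − 8) / 8 × 100 = +54.17%.

+54.17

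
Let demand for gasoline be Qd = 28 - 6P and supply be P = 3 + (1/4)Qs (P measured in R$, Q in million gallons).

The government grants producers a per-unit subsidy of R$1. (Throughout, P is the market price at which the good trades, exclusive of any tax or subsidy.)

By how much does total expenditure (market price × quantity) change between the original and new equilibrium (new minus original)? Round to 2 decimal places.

Solve the original market: 28 - 6P = 4P - 12, hence P = 4 and Q = 4.
Since sellers receive the price plus the subsidy, the effective supply curve becomes Qs = 4P - 8.
Equate the new curves: 28 - 6P = 4P - 8, giving 36 = 10P, P = 3.6, Q = 6.4.
Expenditure moves from 4×4 = 16 to 3.6×6.4 = 23.04; change = +7.04.

+7.04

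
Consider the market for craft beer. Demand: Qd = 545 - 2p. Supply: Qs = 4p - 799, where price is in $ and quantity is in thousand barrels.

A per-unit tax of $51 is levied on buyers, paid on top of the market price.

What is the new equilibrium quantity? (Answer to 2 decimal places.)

29.00

Initially, 545 - 2p = 4p - 799, so 1344 = 6p and p = 224, Q = 97.
Since buyers pay the price plus the tax, the effective demand curve becomes Qd = 443 - 2p.
New equilibrium: 443 - 2p = 4p - 799 ⇒ 1242 = 6p ⇒ p = 207, Q = 29.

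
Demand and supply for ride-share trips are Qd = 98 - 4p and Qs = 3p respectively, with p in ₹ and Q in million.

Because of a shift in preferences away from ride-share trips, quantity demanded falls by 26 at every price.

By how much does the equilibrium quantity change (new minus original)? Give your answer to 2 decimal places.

-11.14

Initially, 98 - 4p = 3p, so 98 = 7p and p = 14, Q = 42.
After the shift, demand is Qd = 72 - 4p and supply is Qs = 3p.
New equilibrium: 72 - 4p = 3p ⇒ 72 = 7p ⇒ p = 72/7 ≈ 10.2857, Q = 216/7 ≈ 30.8571.
ΔQ = 30.8571 − 42 = -11.14.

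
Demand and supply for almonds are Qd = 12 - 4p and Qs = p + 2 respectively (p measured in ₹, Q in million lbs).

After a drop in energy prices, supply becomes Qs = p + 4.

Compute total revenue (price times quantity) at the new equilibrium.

8.96

Original equilibrium: 12 - 4p = p + 2 gives 10 = 5p, so p = 2 and Q = 4.
With the change applied: demand Qd = 12 - 4p, supply Qs = p + 4.
Clearing the new market: 12 - 4p = p + 4, so p = 1.6 and Q = 5.6.
New expenditure = 1.6 × 5.6 = 8.96.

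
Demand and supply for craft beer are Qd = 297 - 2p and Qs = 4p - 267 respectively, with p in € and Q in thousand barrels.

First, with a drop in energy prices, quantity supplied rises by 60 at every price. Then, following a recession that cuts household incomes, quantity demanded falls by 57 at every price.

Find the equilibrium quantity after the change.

Solve the original market: 297 - 2p = 4p - 267, hence p = 94 and Q = 109.
The shock moves the curves to Qd = 240 - 2p and Qs = 4p - 207.
Clearing the new market: 240 - 2p = 4p - 207, so p = 74.5 and Q = 91.

91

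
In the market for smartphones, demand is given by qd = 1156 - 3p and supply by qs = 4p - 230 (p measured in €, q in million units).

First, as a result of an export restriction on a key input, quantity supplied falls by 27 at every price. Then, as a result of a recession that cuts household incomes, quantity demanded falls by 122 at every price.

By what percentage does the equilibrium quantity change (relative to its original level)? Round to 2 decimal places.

-14.46

Before the shock: 1156 - 3p = 4p - 230 ⇒ 1386 = 7p ⇒ p = 198, q = 562.
The new curves are qd = 1034 - 3p (demand) and qs = 4p - 257 (supply).
Setting them equal: 1034 - 3p = 4p - 257 → 1291 = 7p, so p = 1291/7 ≈ 184.4286 and q = 3365/7 ≈ 480.7143.
%Δq = (480.7143 − 562) / 562 × 100 = -14.46%.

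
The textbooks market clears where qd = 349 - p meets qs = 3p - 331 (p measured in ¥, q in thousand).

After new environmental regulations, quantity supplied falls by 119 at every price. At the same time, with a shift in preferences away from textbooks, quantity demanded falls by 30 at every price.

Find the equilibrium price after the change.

Original equilibrium: 349 - p = 3p - 331 gives 680 = 4p, so p = 170 and q = 179.
After the shift, demand is qd = 319 - p and supply is qs = 3p - 450.
New equilibrium: 319 - p = 3p - 450 ⇒ 769 = 4p ⇒ p = 192.25, q = 126.75.

192.25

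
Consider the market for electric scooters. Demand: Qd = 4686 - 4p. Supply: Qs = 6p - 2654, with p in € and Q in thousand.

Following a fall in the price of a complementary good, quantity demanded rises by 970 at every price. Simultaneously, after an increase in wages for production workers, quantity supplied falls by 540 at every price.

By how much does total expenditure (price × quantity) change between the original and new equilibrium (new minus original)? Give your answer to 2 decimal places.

+588160.00

Solve the original market: 4686 - 4p = 6p - 2654, hence p = 734 and Q = 1750.
The shock moves the curves to Qd = 5656 - 4p and Qs = 6p - 3194.
New equilibrium: 5656 - 4p = 6p - 3194 ⇒ 8850 = 10p ⇒ p = 885, Q = 2116.
Expenditure moves from 734×1750 = 1284500 to 885×2116 = 1872660; change = +588160.00.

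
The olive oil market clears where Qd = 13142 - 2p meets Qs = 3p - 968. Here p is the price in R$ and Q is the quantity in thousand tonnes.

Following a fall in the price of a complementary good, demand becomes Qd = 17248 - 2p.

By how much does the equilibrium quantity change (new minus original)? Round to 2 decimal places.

+2463.60

Initially, 13142 - 2p = 3p - 968, so 14110 = 5p and p = 2822, Q = 7498.
The new curves are Qd = 17248 - 2p (demand) and Qs = 3p - 968 (supply).
Setting them equal: 17248 - 2p = 3p - 968 → 18216 = 5p, so p = 3643.2 and Q = 9961.6.
ΔQ = 9961.6 − 7498 = +2463.60.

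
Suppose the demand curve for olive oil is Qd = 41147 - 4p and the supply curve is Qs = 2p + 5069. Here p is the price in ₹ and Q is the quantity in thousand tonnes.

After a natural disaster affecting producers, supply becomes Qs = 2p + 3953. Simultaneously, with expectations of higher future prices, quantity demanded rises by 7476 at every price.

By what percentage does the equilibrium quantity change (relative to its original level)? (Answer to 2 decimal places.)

+10.23

Before the shock: 41147 - 4p = 2p + 5069 ⇒ 36078 = 6p ⇒ p = 6013, Q = 17095.
With the change applied: demand Qd = 48623 - 4p, supply Qs = 2p + 3953.
New equilibrium: 48623 - 4p = 2p + 3953 ⇒ 44670 = 6p ⇒ p = 7445, Q = 18843.
%ΔQ = (18843 − 17095) / 17095 × 100 = +10.23%.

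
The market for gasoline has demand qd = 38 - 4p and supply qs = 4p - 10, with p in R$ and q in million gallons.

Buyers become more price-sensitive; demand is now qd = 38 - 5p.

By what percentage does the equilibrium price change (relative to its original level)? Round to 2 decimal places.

Initially, 38 - 4p = 4p - 10, so 48 = 8p and p = 6, q = 14.
The shock moves the curves to qd = 38 - 5p and qs = 4p - 10.
New equilibrium: 38 - 5p = 4p - 10 ⇒ 48 = 9p ⇒ p = 16/3 ≈ 5.3333, q = 34/3 ≈ 11.3333.
%Δp = (5.3333 − 6) / 6 × 100 = -11.11%.

-11.11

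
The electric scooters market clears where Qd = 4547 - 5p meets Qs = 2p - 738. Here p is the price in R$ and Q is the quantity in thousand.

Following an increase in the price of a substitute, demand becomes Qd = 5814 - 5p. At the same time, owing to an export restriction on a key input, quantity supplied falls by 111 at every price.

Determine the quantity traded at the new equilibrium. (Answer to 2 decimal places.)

1054.71

Original equilibrium: 4547 - 5p = 2p - 738 gives 5285 = 7p, so p = 755 and Q = 772.
The new curves are Qd = 5814 - 5p (demand) and Qs = 2p - 849 (supply).
Clearing the new market: 5814 - 5p = 2p - 849, so p = 6663/7 ≈ 951.8571 and Q = 7383/7 ≈ 1054.7143.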